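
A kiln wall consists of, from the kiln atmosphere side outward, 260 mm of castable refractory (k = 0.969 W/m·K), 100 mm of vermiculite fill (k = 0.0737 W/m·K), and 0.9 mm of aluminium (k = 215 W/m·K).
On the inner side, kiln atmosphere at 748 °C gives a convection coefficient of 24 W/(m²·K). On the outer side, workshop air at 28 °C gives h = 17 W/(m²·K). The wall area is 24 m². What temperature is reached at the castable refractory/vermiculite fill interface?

Model the wall as resistances in series:
R_inner film = 1/(h_i·A) = 1/(24×24) = 0.001736 K/W
R_castable refractory = L/(kA) = 0.26/(0.969×24) = 0.01118 K/W
R_vermiculite fill = L/(kA) = 0.1/(0.0737×24) = 0.05654 K/W
R_aluminium = L/(kA) = 0.0009/(215×24) = 1.744×10^-7 K/W
R_outer film = 1/(h_o·A) = 1/(17×24) = 0.002451 K/W
R_total = 0.0719 K/W;  Q = ΔT/R_total = 720/0.0719 = 10010 W
T_interface = T_inner − Q·ΣR(inner→interface) = 748 − 10000×0.01292

T ≈ 619 °C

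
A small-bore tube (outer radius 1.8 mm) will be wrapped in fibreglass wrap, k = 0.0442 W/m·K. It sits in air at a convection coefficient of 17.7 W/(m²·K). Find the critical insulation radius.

For a cylinder r_cr = k/h = 0.0442/17.7
r_cr = 2.5 mm; since the bare radius (1.8 mm) is below r_cr, adding a thin layer of insulation will *increase* heat loss.

r_cr ≈ 2.5 mm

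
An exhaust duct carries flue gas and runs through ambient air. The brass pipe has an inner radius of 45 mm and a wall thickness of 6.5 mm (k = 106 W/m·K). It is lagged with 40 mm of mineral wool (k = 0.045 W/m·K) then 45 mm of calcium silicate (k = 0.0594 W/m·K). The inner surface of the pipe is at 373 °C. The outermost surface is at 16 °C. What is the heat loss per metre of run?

q′ ≈ 115 W/m

Cylindrical conduction, so R = ln(r₂/r₁)/(2πkL) per layer, in series:
R_brass pipe wall = ln(51.5/45)/(2π×106×1) = 2.026×10^-4 K/W
R_mineral wool = ln(91.5/51.5)/(2π×0.045×1) = 2.033 K/W
R_calcium silicate = ln(136.5/91.5)/(2π×0.0594×1) = 1.072 K/W
R_total = 3.105 K/W
Q = ΔT/R_total = 357/3.105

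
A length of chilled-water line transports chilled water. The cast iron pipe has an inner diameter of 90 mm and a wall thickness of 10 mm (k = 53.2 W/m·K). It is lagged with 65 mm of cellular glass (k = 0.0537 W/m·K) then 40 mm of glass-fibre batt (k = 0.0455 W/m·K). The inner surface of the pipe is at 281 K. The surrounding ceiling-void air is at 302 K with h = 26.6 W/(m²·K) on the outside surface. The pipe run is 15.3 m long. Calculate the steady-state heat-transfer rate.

Treating each annulus and film as a series resistance:
R_cast iron pipe wall = ln(55/45)/(2π×53.2×15.3) = 3.924×10^-5 K/W
R_cellular glass = ln(120/55)/(2π×0.0537×15.3) = 0.1511 K/W
R_glass-fibre batt = ln(160/120)/(2π×0.0455×15.3) = 0.06577 K/W
R_outer film = 1/(h_o·2πr_oL) = 1/(26.6×2π×0.16×15.3) = 0.002444 K/W
R_total = 0.2194 K/W
Q = ΔT/R_total = 21/0.2194

Q ≈ 95.7 W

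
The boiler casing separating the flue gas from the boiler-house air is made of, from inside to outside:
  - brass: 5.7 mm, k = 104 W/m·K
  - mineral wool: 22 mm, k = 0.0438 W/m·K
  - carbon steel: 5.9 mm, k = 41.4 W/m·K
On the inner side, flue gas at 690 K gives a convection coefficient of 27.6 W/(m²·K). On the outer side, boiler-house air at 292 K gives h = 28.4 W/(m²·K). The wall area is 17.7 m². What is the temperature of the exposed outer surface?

Series thermal resistances:
R_inner film = 1/(h_i·A) = 1/(27.6×17.7) = 0.002047 K/W
R_brass = L/(kA) = 0.0057/(104×17.7) = 3.096×10^-6 K/W
R_mineral wool = L/(kA) = 0.022/(0.0438×17.7) = 0.02838 K/W
R_carbon steel = L/(kA) = 0.0059/(41.4×17.7) = 8.052×10^-6 K/W
R_outer film = 1/(h_o·A) = 1/(28.4×17.7) = 0.001989 K/W
R_total = 0.03243 K/W;  Q = ΔT/R_total = 398/0.03243 = 12270 W
T_interface = T_inner − Q·ΣR(inner→interface) = 690 − 12300×0.03044

T ≈ 316 K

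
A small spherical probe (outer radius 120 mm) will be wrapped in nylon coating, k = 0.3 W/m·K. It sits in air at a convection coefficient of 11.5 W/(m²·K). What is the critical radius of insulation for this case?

For a sphere r_cr = 2k/h = 2×0.3/11.5
r_cr = 52.2 mm; since the bare radius (120 mm) is above r_cr, any added insulation will reduce heat loss.

r_cr ≈ 52.2 mm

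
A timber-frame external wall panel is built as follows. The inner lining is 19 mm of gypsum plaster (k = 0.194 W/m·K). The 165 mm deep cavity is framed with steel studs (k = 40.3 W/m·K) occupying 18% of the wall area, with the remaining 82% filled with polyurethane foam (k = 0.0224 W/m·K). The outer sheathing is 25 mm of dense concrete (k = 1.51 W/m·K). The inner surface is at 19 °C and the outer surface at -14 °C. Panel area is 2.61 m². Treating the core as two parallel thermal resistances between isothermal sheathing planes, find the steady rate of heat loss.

Sheathing layers in series; stud and cavity paths in parallel between them.
R_inner = 0.019/(0.194×2.61) = 0.03752 K/W
R_stud  = 0.165/(40.3×0.18×2.61) = 0.008715 K/W
R_cav   = 0.165/(0.0224×0.82×2.61) = 3.442 K/W
1/R_core = 1/R_stud + 1/R_cav → R_core = 0.008693 K/W
R_outer = 0.025/(1.51×2.61) = 0.006343 K/W
R_total = 0.05256 K/W
Q = ΔT/R_total = 33/0.05256

Q ≈ 628 W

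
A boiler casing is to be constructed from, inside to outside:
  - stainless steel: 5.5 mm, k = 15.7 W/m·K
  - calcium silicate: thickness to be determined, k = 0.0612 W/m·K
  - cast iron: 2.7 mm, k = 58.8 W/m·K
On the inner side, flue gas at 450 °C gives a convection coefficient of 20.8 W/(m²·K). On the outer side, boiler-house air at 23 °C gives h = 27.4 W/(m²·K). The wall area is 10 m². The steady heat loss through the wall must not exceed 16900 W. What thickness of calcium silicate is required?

L ≈ 10.3 mm

Using the resistance-network approach (series):
R_inner film = 1/(h_i·A) = 1/(20.8×10) = 0.004808 K/W
R_stainless steel = L/(kA) = 0.0055/(15.7×10) = 3.503×10^-5 K/W
R_cast iron = L/(kA) = 0.0027/(58.8×10) = 4.592×10^-6 K/W
R_outer film = 1/(h_o·A) = 1/(27.4×10) = 0.00365 K/W
Sum of the known resistances R_other = 0.008497 K/W
Required total resistance R_tot = ΔT/Q_allow = 427/16900 = 0.02527 K/W
R_calcium silicate = R_tot − R_other = 0.01677 K/W
L = R·k·A = 0.01677×0.0612×10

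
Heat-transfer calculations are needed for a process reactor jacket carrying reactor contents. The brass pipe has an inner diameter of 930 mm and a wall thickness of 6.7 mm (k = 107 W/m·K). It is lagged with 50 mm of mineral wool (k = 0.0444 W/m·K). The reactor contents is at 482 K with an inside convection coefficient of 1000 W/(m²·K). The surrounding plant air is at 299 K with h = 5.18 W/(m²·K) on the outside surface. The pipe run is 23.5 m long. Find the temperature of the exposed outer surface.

For a radial system each layer contributes R = ln(r_out/r_in)/(2πkL); films add R = 1/(hA).
R_inner film = 1/(h_i·2πr₁L) = 1/(1000×2π×0.465×23.5) = 1.456×10^-5 K/W
R_brass pipe wall = ln(471.7/465)/(2π×107×23.5) = 9.055×10^-7 K/W
R_mineral wool = ln(521.7/471.7)/(2π×0.0444×23.5) = 0.01537 K/W
R_outer film = 1/(h_o·2πr_oL) = 1/(5.18×2π×0.5217×23.5) = 0.002506 K/W
R_total = 0.01789 K/W
Q = ΔT/R_total = 183/0.01789
Q = 10200 W
T_interface = T_inner − Q·ΣR(inner→interface) = 482 − 10200×0.01538

T ≈ 325 K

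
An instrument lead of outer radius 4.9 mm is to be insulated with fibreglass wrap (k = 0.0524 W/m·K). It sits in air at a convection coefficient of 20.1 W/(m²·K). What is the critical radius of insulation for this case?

r_cr ≈ 2.61 mm

For a cylinder r_cr = k/h = 0.0524/20.1
r_cr = 2.61 mm; since the bare radius (4.9 mm) is above r_cr, any added insulation will reduce heat loss.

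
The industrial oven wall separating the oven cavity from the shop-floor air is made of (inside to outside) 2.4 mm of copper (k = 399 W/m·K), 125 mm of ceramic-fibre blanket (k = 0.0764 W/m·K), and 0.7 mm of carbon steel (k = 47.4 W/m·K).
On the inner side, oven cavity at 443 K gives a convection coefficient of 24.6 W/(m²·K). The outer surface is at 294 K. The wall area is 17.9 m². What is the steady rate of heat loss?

Q ≈ 1590 W

Model the wall as resistances in series:
R_inner film = 1/(h_i·A) = 1/(24.6×17.9) = 0.002271 K/W
R_copper = L/(kA) = 0.0024/(399×17.9) = 3.36×10^-7 K/W
R_ceramic-fibre blanket = L/(kA) = 0.125/(0.0764×17.9) = 0.0914 K/W
R_carbon steel = L/(kA) = 0.0007/(47.4×17.9) = 8.25×10^-7 K/W
R_total = 0.09368 K/W
Q = ΔT / R_total = 149 / 0.09368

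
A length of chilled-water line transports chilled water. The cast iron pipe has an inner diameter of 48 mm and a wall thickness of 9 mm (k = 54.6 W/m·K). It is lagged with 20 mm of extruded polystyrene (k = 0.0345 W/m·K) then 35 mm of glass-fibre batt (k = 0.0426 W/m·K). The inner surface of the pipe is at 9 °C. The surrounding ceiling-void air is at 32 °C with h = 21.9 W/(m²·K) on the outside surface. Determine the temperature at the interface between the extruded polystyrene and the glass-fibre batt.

T ≈ 21.1 °C

Treating each annulus and film as a series resistance:
R_cast iron pipe wall = ln(33/24)/(2π×54.6×1) = 9.283×10^-4 K/W
R_extruded polystyrene = ln(53/33)/(2π×0.0345×1) = 2.186 K/W
R_glass-fibre batt = ln(88/53)/(2π×0.0426×1) = 1.894 K/W
R_outer film = 1/(h_o·2πr_oL) = 1/(21.9×2π×0.088×1) = 0.08258 K/W
R_total = 4.164 K/W
Q = ΔT/R_total = 23/4.164
Q = 5.52 W/m
T_interface = T_inner + Q·ΣR(inner→interface) = 9 + 5.52×2.187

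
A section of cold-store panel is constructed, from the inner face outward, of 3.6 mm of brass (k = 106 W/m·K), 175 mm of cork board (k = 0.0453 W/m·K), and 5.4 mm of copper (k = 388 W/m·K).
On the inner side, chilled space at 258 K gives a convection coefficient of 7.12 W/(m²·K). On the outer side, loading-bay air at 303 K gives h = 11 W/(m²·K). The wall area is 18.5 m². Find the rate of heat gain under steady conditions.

Q ≈ 203 W

Series thermal resistances:
R_inner film = 1/(h_i·A) = 1/(7.12×18.5) = 0.007592 K/W
R_brass = L/(kA) = 0.0036/(106×18.5) = 1.836×10^-6 K/W
R_cork board = L/(kA) = 0.175/(0.0453×18.5) = 0.2088 K/W
R_copper = L/(kA) = 0.0054/(388×18.5) = 7.523×10^-7 K/W
R_outer film = 1/(h_o·A) = 1/(11×18.5) = 0.004914 K/W
R_total = 0.2213 K/W
Q = ΔT / R_total = 45 / 0.2213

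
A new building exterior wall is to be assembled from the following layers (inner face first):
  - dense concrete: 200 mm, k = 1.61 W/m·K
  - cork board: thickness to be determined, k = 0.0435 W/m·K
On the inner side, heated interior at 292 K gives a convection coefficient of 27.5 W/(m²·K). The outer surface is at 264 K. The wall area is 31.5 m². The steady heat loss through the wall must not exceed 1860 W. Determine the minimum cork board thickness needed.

Using the resistance-network approach (series):
R_inner film = 1/(h_i·A) = 1/(27.5×31.5) = 0.001154 K/W
R_dense concrete = L/(kA) = 0.2/(1.61×31.5) = 0.003944 K/W
Sum of the known resistances R_other = 0.005098 K/W
Required total resistance R_tot = ΔT/Q_allow = 28/1860 = 0.01505 K/W
R_cork board = R_tot − R_other = 0.009956 K/W
L = R·k·A = 0.009956×0.0435×31.5

L ≈ 13.6 mm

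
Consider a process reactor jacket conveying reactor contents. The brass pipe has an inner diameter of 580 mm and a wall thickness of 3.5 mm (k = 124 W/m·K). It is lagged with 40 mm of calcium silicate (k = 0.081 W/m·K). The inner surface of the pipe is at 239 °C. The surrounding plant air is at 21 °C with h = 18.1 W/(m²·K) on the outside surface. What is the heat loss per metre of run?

Cylindrical conduction, so R = ln(r₂/r₁)/(2πkL) per layer, in series:
R_brass pipe wall = ln(293.5/290)/(2π×124×1) = 1.54×10^-5 K/W
R_calcium silicate = ln(333.5/293.5)/(2π×0.081×1) = 0.251 K/W
R_outer film = 1/(h_o·2πr_oL) = 1/(18.1×2π×0.3335×1) = 0.02637 K/W
R_total = 0.2774 K/W
Q = ΔT/R_total = 218/0.2774

q′ ≈ 786 W/m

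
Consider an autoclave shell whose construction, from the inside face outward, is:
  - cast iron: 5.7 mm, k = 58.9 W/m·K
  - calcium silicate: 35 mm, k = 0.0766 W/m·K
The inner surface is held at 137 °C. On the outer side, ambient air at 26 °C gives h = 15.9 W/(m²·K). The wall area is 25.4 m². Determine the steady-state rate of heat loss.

Using the resistance-network approach (series):
R_cast iron = L/(kA) = 0.0057/(58.9×25.4) = 3.81×10^-6 K/W
R_calcium silicate = L/(kA) = 0.035/(0.0766×25.4) = 0.01799 K/W
R_outer film = 1/(h_o·A) = 1/(15.9×25.4) = 0.002476 K/W
R_total = 0.02047 K/W
Q = ΔT / R_total = 111 / 0.02047

Q ≈ 5420 W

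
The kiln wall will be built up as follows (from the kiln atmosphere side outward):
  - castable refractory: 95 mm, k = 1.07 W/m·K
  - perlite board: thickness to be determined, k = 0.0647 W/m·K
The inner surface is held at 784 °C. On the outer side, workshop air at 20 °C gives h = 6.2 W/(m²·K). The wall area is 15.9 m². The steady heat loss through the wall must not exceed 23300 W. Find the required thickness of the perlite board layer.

Using the resistance-network approach (series):
R_castable refractory = L/(kA) = 0.095/(1.07×15.9) = 0.005584 K/W
R_outer film = 1/(h_o·A) = 1/(6.2×15.9) = 0.01014 K/W
Sum of the known resistances R_other = 0.01573 K/W
Required total resistance R_tot = ΔT/Q_allow = 764/23300 = 0.03279 K/W
R_perlite board = R_tot − R_other = 0.01706 K/W
L = R·k·A = 0.01706×0.0647×15.9

L ≈ 17.6 mm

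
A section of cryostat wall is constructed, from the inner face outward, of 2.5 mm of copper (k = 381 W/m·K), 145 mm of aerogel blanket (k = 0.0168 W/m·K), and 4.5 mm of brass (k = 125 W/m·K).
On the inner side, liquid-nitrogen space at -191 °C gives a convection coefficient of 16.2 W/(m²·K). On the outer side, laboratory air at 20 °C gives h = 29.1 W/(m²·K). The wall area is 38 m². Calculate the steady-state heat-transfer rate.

Q ≈ 919 W

Treating each layer as a thermal resistance in series:
R_inner film = 1/(h_i·A) = 1/(16.2×38) = 0.001624 K/W
R_copper = L/(kA) = 0.0025/(381×38) = 1.727×10^-7 K/W
R_aerogel blanket = L/(kA) = 0.145/(0.0168×38) = 0.2271 K/W
R_brass = L/(kA) = 0.0045/(125×38) = 9.474×10^-7 K/W
R_outer film = 1/(h_o·A) = 1/(29.1×38) = 9.043×10^-4 K/W
R_total = 0.2297 K/W
Q = ΔT / R_total = 211 / 0.2297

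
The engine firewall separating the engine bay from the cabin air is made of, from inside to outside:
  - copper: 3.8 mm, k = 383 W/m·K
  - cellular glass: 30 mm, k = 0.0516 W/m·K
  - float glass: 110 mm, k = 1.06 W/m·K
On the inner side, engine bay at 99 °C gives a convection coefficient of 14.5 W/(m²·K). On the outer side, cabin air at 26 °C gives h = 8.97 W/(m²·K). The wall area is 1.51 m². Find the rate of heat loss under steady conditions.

Q ≈ 127 W

Using the resistance-network approach (series):
R_inner film = 1/(h_i·A) = 1/(14.5×1.51) = 0.04567 K/W
R_copper = L/(kA) = 0.0038/(383×1.51) = 6.571×10^-6 K/W
R_cellular glass = L/(kA) = 0.03/(0.0516×1.51) = 0.385 K/W
R_float glass = L/(kA) = 0.11/(1.06×1.51) = 0.06872 K/W
R_outer film = 1/(h_o·A) = 1/(8.97×1.51) = 0.07383 K/W
R_total = 0.5733 K/W
Q = ΔT / R_total = 73 / 0.5733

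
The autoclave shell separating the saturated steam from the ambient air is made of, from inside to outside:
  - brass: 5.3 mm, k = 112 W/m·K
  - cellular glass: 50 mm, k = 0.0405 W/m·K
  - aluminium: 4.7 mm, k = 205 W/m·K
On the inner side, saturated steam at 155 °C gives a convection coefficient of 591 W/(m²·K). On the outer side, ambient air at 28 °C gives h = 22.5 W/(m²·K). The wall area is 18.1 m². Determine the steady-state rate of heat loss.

Q ≈ 1790 W

Treating each layer as a thermal resistance in series:
R_inner film = 1/(h_i·A) = 1/(591×18.1) = 9.348×10^-5 K/W
R_brass = L/(kA) = 0.0053/(112×18.1) = 2.614×10^-6 K/W
R_cellular glass = L/(kA) = 0.05/(0.0405×18.1) = 0.06821 K/W
R_aluminium = L/(kA) = 0.0047/(205×18.1) = 1.267×10^-6 K/W
R_outer film = 1/(h_o·A) = 1/(22.5×18.1) = 0.002455 K/W
R_total = 0.07076 K/W
Q = ΔT / R_total = 127 / 0.07076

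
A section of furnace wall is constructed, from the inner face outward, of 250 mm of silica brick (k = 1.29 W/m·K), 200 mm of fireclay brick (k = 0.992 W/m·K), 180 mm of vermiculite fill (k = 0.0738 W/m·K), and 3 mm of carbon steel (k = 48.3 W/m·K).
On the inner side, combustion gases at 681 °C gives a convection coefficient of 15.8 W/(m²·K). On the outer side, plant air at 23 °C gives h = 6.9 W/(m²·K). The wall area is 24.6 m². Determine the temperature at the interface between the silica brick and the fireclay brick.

Thermal resistances in series:
R_inner film = 1/(h_i·A) = 1/(15.8×24.6) = 0.002573 K/W
R_silica brick = L/(kA) = 0.25/(1.29×24.6) = 0.007878 K/W
R_fireclay brick = L/(kA) = 0.2/(0.992×24.6) = 0.008196 K/W
R_vermiculite fill = L/(kA) = 0.18/(0.0738×24.6) = 0.09915 K/W
R_carbon steel = L/(kA) = 0.003/(48.3×24.6) = 2.525×10^-6 K/W
R_outer film = 1/(h_o·A) = 1/(6.9×24.6) = 0.005891 K/W
R_total = 0.1237 K/W;  Q = ΔT/R_total = 658/0.1237 = 5320 W
T_interface = T_inner − Q·ΣR(inner→interface) = 681 − 5320×0.01045

T ≈ 625 °C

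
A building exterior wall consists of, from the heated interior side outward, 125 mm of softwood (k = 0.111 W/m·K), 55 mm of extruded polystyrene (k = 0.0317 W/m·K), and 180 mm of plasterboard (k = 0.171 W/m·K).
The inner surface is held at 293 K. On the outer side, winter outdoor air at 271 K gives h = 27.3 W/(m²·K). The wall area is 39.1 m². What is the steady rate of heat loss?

Model the wall as resistances in series:
R_softwood = L/(kA) = 0.125/(0.111×39.1) = 0.0288 K/W
R_extruded polystyrene = L/(kA) = 0.055/(0.0317×39.1) = 0.04437 K/W
R_plasterboard = L/(kA) = 0.18/(0.171×39.1) = 0.02692 K/W
R_outer film = 1/(h_o·A) = 1/(27.3×39.1) = 9.368×10^-4 K/W
R_total = 0.101 K/W
Q = ΔT / R_total = 22 / 0.101

Q ≈ 218 W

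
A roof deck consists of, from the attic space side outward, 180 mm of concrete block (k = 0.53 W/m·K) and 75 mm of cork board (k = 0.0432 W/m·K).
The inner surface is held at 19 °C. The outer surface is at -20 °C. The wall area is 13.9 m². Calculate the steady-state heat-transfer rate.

Model the wall as resistances in series:
R_concrete block = L/(kA) = 0.18/(0.53×13.9) = 0.02443 K/W
R_cork board = L/(kA) = 0.075/(0.0432×13.9) = 0.1249 K/W
R_total = 0.1493 K/W
Q = ΔT / R_total = 39 / 0.1493

Q ≈ 261 W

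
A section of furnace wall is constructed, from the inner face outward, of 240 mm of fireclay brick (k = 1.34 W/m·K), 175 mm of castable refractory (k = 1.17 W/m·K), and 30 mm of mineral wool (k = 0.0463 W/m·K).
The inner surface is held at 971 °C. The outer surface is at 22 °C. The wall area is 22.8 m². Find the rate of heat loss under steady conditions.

Using the resistance-network approach (series):
R_fireclay brick = L/(kA) = 0.24/(1.34×22.8) = 0.007855 K/W
R_castable refractory = L/(kA) = 0.175/(1.17×22.8) = 0.00656 K/W
R_mineral wool = L/(kA) = 0.03/(0.0463×22.8) = 0.02842 K/W
R_total = 0.04283 K/W
Q = ΔT / R_total = 949 / 0.04283

Q ≈ 22200 W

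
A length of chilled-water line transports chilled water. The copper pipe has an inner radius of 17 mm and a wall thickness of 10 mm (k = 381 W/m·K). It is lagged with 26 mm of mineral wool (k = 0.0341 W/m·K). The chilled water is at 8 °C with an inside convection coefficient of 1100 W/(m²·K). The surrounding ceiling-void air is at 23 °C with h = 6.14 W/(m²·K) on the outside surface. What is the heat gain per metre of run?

Treating each annulus and film as a series resistance:
R_inner film = 1/(h_i·2πr₁L) = 1/(1100×2π×0.017×1) = 0.008511 K/W
R_copper pipe wall = ln(27/17)/(2π×381×1) = 1.933×10^-4 K/W
R_mineral wool = ln(53/27)/(2π×0.0341×1) = 3.148 K/W
R_outer film = 1/(h_o·2πr_oL) = 1/(6.14×2π×0.053×1) = 0.4891 K/W
R_total = 3.646 K/W
Q = ΔT/R_total = 15/3.646

q′ ≈ 4.11 W/m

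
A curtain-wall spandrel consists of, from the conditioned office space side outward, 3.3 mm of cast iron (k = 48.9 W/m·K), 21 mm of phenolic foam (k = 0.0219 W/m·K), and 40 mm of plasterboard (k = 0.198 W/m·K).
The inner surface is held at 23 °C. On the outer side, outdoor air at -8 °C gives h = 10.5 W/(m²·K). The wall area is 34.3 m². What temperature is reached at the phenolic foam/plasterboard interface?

Model the wall as resistances in series:
R_cast iron = L/(kA) = 0.0033/(48.9×34.3) = 1.967×10^-6 K/W
R_phenolic foam = L/(kA) = 0.021/(0.0219×34.3) = 0.02796 K/W
R_plasterboard = L/(kA) = 0.04/(0.198×34.3) = 0.00589 K/W
R_outer film = 1/(h_o·A) = 1/(10.5×34.3) = 0.002777 K/W
R_total = 0.03662 K/W;  Q = ΔT/R_total = 31/0.03662 = 846.4 W
T_interface = T_inner − Q·ΣR(inner→interface) = 23 − 846×0.02796

T ≈ -0.665 °C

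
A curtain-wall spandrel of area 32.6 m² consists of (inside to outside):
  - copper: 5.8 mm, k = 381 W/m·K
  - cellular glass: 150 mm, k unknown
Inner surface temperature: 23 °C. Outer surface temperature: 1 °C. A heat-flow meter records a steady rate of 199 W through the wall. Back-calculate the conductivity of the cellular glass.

k ≈ 0.0416 W/(m·K)

Using the resistance-network approach (series):
R_copper = L/(kA) = 0.0058/(381×32.6) = 4.67×10^-7 K/W
Sum of known resistances R_other = 4.67×10^-7 K/W
Total R = ΔT/Q = 22/199 = 0.1106 K/W
R_cellular glass = R_total − R_other = 0.1106 K/W
k = L/(R·A) = 0.15/(0.1106×32.6)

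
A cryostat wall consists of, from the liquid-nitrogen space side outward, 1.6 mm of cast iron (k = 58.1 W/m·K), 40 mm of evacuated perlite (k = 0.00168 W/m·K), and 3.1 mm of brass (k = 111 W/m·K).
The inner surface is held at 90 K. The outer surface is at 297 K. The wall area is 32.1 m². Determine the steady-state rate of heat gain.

Treating each layer as a thermal resistance in series:
R_cast iron = L/(kA) = 0.0016/(58.1×32.1) = 8.579×10^-7 K/W
R_evacuated perlite = L/(kA) = 0.04/(0.00168×32.1) = 0.7417 K/W
R_brass = L/(kA) = 0.0031/(111×32.1) = 8.7×10^-7 K/W
R_total = 0.7417 K/W
Q = ΔT / R_total = 207 / 0.7417

Q ≈ 279 W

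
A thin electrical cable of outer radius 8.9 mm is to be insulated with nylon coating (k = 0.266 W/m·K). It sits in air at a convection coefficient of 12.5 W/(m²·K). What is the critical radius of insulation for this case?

For a cylinder r_cr = k/h = 0.266/12.5
r_cr = 21.3 mm; since the bare radius (8.9 mm) is below r_cr, adding a thin layer of insulation will *increase* heat loss.

r_cr ≈ 21.3 mm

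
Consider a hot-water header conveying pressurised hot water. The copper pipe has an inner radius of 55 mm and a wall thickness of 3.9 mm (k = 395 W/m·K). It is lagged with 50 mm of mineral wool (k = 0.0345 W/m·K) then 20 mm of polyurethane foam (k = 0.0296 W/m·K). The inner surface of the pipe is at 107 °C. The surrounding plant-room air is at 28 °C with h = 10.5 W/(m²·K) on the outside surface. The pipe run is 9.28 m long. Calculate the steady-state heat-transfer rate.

Q ≈ 190 W

Cylindrical conduction, so R = ln(r₂/r₁)/(2πkL) per layer, in series:
R_copper pipe wall = ln(58.9/55)/(2π×395×9.28) = 2.975×10^-6 K/W
R_mineral wool = ln(108.9/58.9)/(2π×0.0345×9.28) = 0.3055 K/W
R_polyurethane foam = ln(128.9/108.9)/(2π×0.0296×9.28) = 0.09769 K/W
R_outer film = 1/(h_o·2πr_oL) = 1/(10.5×2π×0.1289×9.28) = 0.01267 K/W
R_total = 0.4159 K/W
Q = ΔT/R_total = 79/0.4159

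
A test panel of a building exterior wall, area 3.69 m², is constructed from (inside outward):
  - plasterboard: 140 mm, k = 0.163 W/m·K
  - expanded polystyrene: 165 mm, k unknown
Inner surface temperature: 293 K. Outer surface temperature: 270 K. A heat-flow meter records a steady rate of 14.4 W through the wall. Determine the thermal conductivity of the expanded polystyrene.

Treating each layer as a thermal resistance in series:
R_plasterboard = L/(kA) = 0.14/(0.163×3.69) = 0.2328 K/W
Sum of known resistances R_other = 0.2328 K/W
Total R = ΔT/Q = 23/14.4 = 1.597 K/W
R_expanded polystyrene = R_total − R_other = 1.364 K/W
k = L/(R·A) = 0.165/(1.364×3.69)

k ≈ 0.0328 W/(m·K)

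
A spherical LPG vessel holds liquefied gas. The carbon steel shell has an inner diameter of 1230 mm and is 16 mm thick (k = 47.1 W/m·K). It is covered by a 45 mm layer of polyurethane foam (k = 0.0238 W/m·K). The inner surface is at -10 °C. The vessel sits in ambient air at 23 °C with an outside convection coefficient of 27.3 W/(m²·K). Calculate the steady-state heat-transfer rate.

Q ≈ 91.9 W

For a spherical shell R = (1/r₁ − 1/r₂)/(4πk); film R = 1/(h·4πr²). In series:
R_carbon steel shell = (1/0.615 − 1/0.631)/(4π×47.1) = 6.966×10^-5 K/W
R_polyurethane foam = (1/0.631 − 1/0.676)/(4π×0.0238) = 0.3527 K/W
R_outer film = 1/(h·4πr_o²) = 1/(27.3×4π×0.676²) = 0.006379 K/W
R_total = 0.3592 K/W
Q = ΔT/R_total = 33/0.3592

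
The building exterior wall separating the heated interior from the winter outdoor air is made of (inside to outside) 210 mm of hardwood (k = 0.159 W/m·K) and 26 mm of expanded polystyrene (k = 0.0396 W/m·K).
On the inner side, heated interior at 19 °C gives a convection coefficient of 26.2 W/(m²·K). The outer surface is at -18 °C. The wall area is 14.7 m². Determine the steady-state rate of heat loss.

Q ≈ 270 W

Thermal resistances in series:
R_inner film = 1/(h_i·A) = 1/(26.2×14.7) = 0.002596 K/W
R_hardwood = L/(kA) = 0.21/(0.159×14.7) = 0.08985 K/W
R_expanded polystyrene = L/(kA) = 0.026/(0.0396×14.7) = 0.04466 K/W
R_total = 0.1371 K/W
Q = ΔT / R_total = 37 / 0.1371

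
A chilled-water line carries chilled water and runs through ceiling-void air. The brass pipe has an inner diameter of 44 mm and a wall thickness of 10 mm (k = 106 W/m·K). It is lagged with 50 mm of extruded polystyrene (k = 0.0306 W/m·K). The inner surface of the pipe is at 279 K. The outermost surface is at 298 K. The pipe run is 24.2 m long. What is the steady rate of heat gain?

Treating each annulus and film as a series resistance:
R_brass pipe wall = ln(32/22)/(2π×106×24.2) = 2.325×10^-5 K/W
R_extruded polystyrene = ln(82/32)/(2π×0.0306×24.2) = 0.2022 K/W
R_total = 0.2023 K/W
Q = ΔT/R_total = 19/0.2023

Q ≈ 93.9 W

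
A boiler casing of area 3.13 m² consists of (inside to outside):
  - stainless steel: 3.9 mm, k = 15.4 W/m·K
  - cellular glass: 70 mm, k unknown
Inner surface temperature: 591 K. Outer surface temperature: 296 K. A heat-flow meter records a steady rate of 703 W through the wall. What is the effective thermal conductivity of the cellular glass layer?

Treating each layer as a thermal resistance in series:
R_stainless steel = L/(kA) = 0.0039/(15.4×3.13) = 8.091×10^-5 K/W
Sum of known resistances R_other = 8.091×10^-5 K/W
Total R = ΔT/Q = 295/703 = 0.4196 K/W
R_cellular glass = R_total − R_other = 0.4195 K/W
k = L/(R·A) = 0.07/(0.4195×3.13)

k ≈ 0.0533 W/(m·K)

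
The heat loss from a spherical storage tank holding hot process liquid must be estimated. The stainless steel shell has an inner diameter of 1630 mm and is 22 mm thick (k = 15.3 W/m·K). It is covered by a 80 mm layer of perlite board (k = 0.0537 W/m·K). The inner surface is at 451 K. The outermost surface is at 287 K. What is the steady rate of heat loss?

Spherical conduction: R = (1/r_in − 1/r_out)/(4πk) per layer; series-sum.
R_stainless steel shell = (1/0.815 − 1/0.837)/(4π×15.3) = 1.677×10^-4 K/W
R_perlite board = (1/0.837 − 1/0.917)/(4π×0.0537) = 0.1545 K/W
R_total = 0.1546 K/W
Q = ΔT/R_total = 164/0.1546

Q ≈ 1060 W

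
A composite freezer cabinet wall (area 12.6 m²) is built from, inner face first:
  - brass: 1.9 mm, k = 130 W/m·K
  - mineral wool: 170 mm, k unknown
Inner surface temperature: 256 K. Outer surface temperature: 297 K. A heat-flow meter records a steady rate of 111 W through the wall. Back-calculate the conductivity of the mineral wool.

Thermal resistances in series:
R_brass = L/(kA) = 0.0019/(130×12.6) = 1.16×10^-6 K/W
Sum of known resistances R_other = 1.16×10^-6 K/W
Total R = ΔT/Q = 41/111 = 0.3694 K/W
R_mineral wool = R_total − R_other = 0.3694 K/W
k = L/(R·A) = 0.17/(0.3694×12.6)

k ≈ 0.0365 W/(m·K)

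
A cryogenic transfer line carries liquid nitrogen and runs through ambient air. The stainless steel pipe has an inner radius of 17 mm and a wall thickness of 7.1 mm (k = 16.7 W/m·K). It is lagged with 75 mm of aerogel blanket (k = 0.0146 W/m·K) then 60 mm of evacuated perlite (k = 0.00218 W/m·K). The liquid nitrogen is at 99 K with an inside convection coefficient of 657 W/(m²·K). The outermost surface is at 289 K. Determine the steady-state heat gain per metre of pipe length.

For a radial system each layer contributes R = ln(r_out/r_in)/(2πkL); films add R = 1/(hA).
R_inner film = 1/(h_i·2πr₁L) = 1/(657×2π×0.017×1) = 0.01425 K/W
R_stainless steel pipe wall = ln(24.1/17)/(2π×16.7×1) = 0.003326 K/W
R_aerogel blanket = ln(99.1/24.1)/(2π×0.0146×1) = 15.41 K/W
R_evacuated perlite = ln(159.1/99.1)/(2π×0.00218×1) = 34.56 K/W
R_total = 49.99 K/W
Q = ΔT/R_total = 190/49.99

q′ ≈ 3.8 W/m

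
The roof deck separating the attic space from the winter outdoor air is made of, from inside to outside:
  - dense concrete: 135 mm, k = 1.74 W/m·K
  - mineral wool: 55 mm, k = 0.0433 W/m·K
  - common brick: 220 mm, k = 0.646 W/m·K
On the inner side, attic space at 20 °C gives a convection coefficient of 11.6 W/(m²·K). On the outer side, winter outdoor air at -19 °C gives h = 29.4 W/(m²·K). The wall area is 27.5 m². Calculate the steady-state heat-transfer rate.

Treating each layer as a thermal resistance in series:
R_inner film = 1/(h_i·A) = 1/(11.6×27.5) = 0.003135 K/W
R_dense concrete = L/(kA) = 0.135/(1.74×27.5) = 0.002821 K/W
R_mineral wool = L/(kA) = 0.055/(0.0433×27.5) = 0.04619 K/W
R_common brick = L/(kA) = 0.22/(0.646×27.5) = 0.01238 K/W
R_outer film = 1/(h_o·A) = 1/(29.4×27.5) = 0.001237 K/W
R_total = 0.06577 K/W
Q = ΔT / R_total = 39 / 0.06577

Q ≈ 593 W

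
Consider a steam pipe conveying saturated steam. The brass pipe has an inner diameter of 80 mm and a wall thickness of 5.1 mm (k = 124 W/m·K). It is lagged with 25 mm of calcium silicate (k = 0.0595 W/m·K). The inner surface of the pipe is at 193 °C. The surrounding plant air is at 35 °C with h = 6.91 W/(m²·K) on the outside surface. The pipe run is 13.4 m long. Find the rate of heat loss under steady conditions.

For a radial system each layer contributes R = ln(r_out/r_in)/(2πkL); films add R = 1/(hA).
R_brass pipe wall = ln(45.1/40)/(2π×124×13.4) = 1.149×10^-5 K/W
R_calcium silicate = ln(70.1/45.1)/(2π×0.0595×13.4) = 0.08804 K/W
R_outer film = 1/(h_o·2πr_oL) = 1/(6.91×2π×0.0701×13.4) = 0.02452 K/W
R_total = 0.1126 K/W
Q = ΔT/R_total = 158/0.1126

Q ≈ 1400 W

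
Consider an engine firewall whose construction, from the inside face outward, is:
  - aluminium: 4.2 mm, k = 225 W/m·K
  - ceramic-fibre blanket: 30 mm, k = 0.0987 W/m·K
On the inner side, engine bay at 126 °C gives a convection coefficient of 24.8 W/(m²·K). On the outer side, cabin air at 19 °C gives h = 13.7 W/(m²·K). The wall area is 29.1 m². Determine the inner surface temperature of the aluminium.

Model the wall as resistances in series:
R_inner film = 1/(h_i·A) = 1/(24.8×29.1) = 0.001386 K/W
R_aluminium = L/(kA) = 0.0042/(225×29.1) = 6.415×10^-7 K/W
R_ceramic-fibre blanket = L/(kA) = 0.03/(0.0987×29.1) = 0.01045 K/W
R_outer film = 1/(h_o·A) = 1/(13.7×29.1) = 0.002508 K/W
R_total = 0.01434 K/W;  Q = ΔT/R_total = 107/0.01434 = 7462 W
T_interface = T_inner − Q·ΣR(inner→interface) = 126 − 7460×0.001386

T ≈ 116 °C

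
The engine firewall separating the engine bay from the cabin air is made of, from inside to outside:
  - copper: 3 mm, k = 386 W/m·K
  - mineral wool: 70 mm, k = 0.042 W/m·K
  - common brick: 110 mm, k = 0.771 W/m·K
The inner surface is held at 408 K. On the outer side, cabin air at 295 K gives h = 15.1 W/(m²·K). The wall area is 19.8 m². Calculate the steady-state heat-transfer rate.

Q ≈ 1190 W

Model the wall as resistances in series:
R_copper = L/(kA) = 0.003/(386×19.8) = 3.925×10^-7 K/W
R_mineral wool = L/(kA) = 0.07/(0.042×19.8) = 0.08418 K/W
R_common brick = L/(kA) = 0.11/(0.771×19.8) = 0.007206 K/W
R_outer film = 1/(h_o·A) = 1/(15.1×19.8) = 0.003345 K/W
R_total = 0.09473 K/W
Q = ΔT / R_total = 113 / 0.09473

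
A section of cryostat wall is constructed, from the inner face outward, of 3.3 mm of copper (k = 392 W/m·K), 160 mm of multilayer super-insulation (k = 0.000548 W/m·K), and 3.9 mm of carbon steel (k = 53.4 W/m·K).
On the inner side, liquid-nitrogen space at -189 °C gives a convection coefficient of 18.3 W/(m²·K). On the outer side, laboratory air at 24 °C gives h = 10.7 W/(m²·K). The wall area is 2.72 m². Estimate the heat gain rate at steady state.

Q ≈ 1.98 W

Treating each layer as a thermal resistance in series:
R_inner film = 1/(h_i·A) = 1/(18.3×2.72) = 0.02009 K/W
R_copper = L/(kA) = 0.0033/(392×2.72) = 3.095×10^-6 K/W
R_multilayer super-insulation = L/(kA) = 0.16/(0.000548×2.72) = 107.3 K/W
R_carbon steel = L/(kA) = 0.0039/(53.4×2.72) = 2.685×10^-5 K/W
R_outer film = 1/(h_o·A) = 1/(10.7×2.72) = 0.03436 K/W
R_total = 107.4 K/W
Q = ΔT / R_total = 213 / 107.4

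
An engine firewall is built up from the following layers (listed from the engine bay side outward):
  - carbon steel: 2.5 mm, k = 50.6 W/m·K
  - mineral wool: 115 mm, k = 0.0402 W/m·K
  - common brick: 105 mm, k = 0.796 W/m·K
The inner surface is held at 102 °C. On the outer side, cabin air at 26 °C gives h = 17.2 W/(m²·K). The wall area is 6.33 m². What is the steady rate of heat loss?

Q ≈ 158 W

Model the wall as resistances in series:
R_carbon steel = L/(kA) = 0.0025/(50.6×6.33) = 7.805×10^-6 K/W
R_mineral wool = L/(kA) = 0.115/(0.0402×6.33) = 0.4519 K/W
R_common brick = L/(kA) = 0.105/(0.796×6.33) = 0.02084 K/W
R_outer film = 1/(h_o·A) = 1/(17.2×6.33) = 0.009185 K/W
R_total = 0.482 K/W
Q = ΔT / R_total = 76 / 0.482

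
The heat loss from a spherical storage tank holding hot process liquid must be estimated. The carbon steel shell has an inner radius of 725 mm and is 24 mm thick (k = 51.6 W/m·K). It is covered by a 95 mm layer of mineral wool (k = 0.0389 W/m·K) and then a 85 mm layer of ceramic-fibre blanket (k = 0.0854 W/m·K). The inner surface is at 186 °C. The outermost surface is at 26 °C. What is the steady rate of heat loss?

Each spherical layer contributes R = (1/r_i − 1/r_o)/(4πk):
R_carbon steel shell = (1/0.725 − 1/0.749)/(4π×51.6) = 6.816×10^-5 K/W
R_mineral wool = (1/0.749 − 1/0.844)/(4π×0.0389) = 0.3074 K/W
R_ceramic-fibre blanket = (1/0.844 − 1/0.929)/(4π×0.0854) = 0.101 K/W
R_total = 0.4085 K/W
Q = ΔT/R_total = 160/0.4085

Q ≈ 392 W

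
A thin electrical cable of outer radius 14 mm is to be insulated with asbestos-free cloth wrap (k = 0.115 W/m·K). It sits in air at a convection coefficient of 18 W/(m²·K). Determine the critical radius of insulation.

For a cylinder r_cr = k/h = 0.115/18
r_cr = 6.39 mm; since the bare radius (14 mm) is above r_cr, any added insulation will reduce heat loss.

r_cr ≈ 6.39 mm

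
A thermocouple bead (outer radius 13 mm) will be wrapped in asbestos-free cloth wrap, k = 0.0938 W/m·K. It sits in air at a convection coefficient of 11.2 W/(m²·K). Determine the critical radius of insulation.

For a sphere r_cr = 2k/h = 2×0.0938/11.2
r_cr = 16.8 mm; since the bare radius (13 mm) is below r_cr, adding a thin layer of insulation will *increase* heat loss.

r_cr ≈ 16.8 mm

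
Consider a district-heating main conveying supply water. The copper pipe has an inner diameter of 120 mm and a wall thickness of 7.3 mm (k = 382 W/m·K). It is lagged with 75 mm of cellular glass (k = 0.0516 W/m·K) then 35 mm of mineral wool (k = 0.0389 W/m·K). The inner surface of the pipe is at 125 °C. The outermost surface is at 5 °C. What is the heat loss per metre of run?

Radial resistances (cylindrical: R_cond = ln(r_o/r_i)/(2πkL), R_conv = 1/(h·2πrL)):
R_copper pipe wall = ln(67.3/60)/(2π×382×1) = 4.784×10^-5 K/W
R_cellular glass = ln(142.3/67.3)/(2π×0.0516×1) = 2.31 K/W
R_mineral wool = ln(177.3/142.3)/(2π×0.0389×1) = 0.8997 K/W
R_total = 3.209 K/W
Q = ΔT/R_total = 120/3.209

q′ ≈ 37.4 W/m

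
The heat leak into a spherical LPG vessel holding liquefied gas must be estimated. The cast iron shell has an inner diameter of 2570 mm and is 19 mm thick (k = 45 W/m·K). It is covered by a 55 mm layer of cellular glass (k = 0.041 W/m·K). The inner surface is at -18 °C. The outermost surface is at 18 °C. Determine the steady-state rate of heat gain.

Q ≈ 597 W

For a spherical shell R = (1/r₁ − 1/r₂)/(4πk); film R = 1/(h·4πr²). In series:
R_cast iron shell = (1/1.285 − 1/1.304)/(4π×45) = 2.005×10^-5 K/W
R_cellular glass = (1/1.304 − 1/1.359)/(4π×0.041) = 0.06024 K/W
R_total = 0.06026 K/W
Q = ΔT/R_total = 36/0.06026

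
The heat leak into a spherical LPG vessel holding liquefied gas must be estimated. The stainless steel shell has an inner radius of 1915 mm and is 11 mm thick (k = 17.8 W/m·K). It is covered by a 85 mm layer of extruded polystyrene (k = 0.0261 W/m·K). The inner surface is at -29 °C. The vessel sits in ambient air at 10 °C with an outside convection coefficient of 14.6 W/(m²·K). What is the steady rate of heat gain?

Q ≈ 571 W

Radial (spherical) resistances in series:
R_stainless steel shell = (1/1.915 − 1/1.926)/(4π×17.8) = 1.333×10^-5 K/W
R_extruded polystyrene = (1/1.926 − 1/2.011)/(4π×0.0261) = 0.06691 K/W
R_outer film = 1/(h·4πr_o²) = 1/(14.6×4π×2.011²) = 0.001348 K/W
R_total = 0.06827 K/W
Q = ΔT/R_total = 39/0.06827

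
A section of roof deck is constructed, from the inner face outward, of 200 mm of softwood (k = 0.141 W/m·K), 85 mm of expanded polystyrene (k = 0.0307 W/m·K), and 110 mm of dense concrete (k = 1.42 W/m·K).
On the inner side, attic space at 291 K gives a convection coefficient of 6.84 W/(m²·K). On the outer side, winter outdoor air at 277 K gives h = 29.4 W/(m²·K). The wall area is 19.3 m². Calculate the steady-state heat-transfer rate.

Using the resistance-network approach (series):
R_inner film = 1/(h_i·A) = 1/(6.84×19.3) = 0.007575 K/W
R_softwood = L/(kA) = 0.2/(0.141×19.3) = 0.07349 K/W
R_expanded polystyrene = L/(kA) = 0.085/(0.0307×19.3) = 0.1435 K/W
R_dense concrete = L/(kA) = 0.11/(1.42×19.3) = 0.004014 K/W
R_outer film = 1/(h_o·A) = 1/(29.4×19.3) = 0.001762 K/W
R_total = 0.2303 K/W
Q = ΔT / R_total = 14 / 0.2303

Q ≈ 60.8 W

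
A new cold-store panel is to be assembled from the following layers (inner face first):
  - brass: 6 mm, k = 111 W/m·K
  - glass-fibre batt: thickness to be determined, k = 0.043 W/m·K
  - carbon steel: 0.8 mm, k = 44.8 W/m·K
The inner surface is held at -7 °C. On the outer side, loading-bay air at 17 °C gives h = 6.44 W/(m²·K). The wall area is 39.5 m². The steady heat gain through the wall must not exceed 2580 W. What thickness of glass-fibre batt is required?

Series thermal resistances:
R_brass = L/(kA) = 0.006/(111×39.5) = 1.368×10^-6 K/W
R_carbon steel = L/(kA) = 0.0008/(44.8×39.5) = 4.521×10^-7 K/W
R_outer film = 1/(h_o·A) = 1/(6.44×39.5) = 0.003931 K/W
Sum of the known resistances R_other = 0.003933 K/W
Required total resistance R_tot = ΔT/Q_allow = 24/2580 = 0.009302 K/W
R_glass-fibre batt = R_tot − R_other = 0.005369 K/W
L = R·k·A = 0.005369×0.043×39.5

L ≈ 9.12 mm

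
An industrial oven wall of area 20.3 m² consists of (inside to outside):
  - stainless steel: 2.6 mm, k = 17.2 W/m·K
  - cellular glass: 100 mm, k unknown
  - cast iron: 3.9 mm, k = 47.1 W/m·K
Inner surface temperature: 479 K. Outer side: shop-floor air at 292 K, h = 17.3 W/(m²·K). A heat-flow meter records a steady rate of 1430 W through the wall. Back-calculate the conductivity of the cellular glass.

Model the wall as resistances in series:
R_stainless steel = L/(kA) = 0.0026/(17.2×20.3) = 7.446×10^-6 K/W
R_cast iron = L/(kA) = 0.0039/(47.1×20.3) = 4.079×10^-6 K/W
R_outer film = 1/(h_o·A) = 1/(17.3×20.3) = 0.002847 K/W
Sum of known resistances R_other = 0.002859 K/W
Total R = ΔT/Q = 187/1430 = 0.1308 K/W
R_cellular glass = R_total − R_other = 0.1279 K/W
k = L/(R·A) = 0.1/(0.1279×20.3)

k ≈ 0.0385 W/(m·K)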